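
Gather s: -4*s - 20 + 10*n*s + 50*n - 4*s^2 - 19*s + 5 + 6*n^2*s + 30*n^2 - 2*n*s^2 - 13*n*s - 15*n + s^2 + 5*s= 30*n^2 + 35*n + s^2*(-2*n - 3) + s*(6*n^2 - 3*n - 18) - 15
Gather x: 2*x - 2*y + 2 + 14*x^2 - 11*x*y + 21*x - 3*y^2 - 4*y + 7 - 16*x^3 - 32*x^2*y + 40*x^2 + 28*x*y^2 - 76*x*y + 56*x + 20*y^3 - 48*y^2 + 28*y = -16*x^3 + x^2*(54 - 32*y) + x*(28*y^2 - 87*y + 79) + 20*y^3 - 51*y^2 + 22*y + 9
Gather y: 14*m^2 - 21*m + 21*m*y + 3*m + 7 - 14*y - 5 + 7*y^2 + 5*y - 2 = 14*m^2 - 18*m + 7*y^2 + y*(21*m - 9)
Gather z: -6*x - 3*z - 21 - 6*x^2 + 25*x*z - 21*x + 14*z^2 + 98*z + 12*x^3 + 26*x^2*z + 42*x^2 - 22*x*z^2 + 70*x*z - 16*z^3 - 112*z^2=12*x^3 + 36*x^2 - 27*x - 16*z^3 + z^2*(-22*x - 98) + z*(26*x^2 + 95*x + 95) - 21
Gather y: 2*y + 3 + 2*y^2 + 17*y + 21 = 2*y^2 + 19*y + 24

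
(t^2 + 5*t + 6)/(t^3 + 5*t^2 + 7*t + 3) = (t + 2)/(t^2 + 2*t + 1)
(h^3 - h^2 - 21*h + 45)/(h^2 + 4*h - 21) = (h^2 + 2*h - 15)/(h + 7)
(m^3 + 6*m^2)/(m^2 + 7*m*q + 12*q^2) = m^2*(m + 6)/(m^2 + 7*m*q + 12*q^2)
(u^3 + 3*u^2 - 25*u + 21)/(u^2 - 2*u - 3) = (u^2 + 6*u - 7)/(u + 1)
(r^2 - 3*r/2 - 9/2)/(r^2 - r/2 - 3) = (r - 3)/(r - 2)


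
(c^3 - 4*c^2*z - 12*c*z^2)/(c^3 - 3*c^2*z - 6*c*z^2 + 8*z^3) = c*(c - 6*z)/(c^2 - 5*c*z + 4*z^2)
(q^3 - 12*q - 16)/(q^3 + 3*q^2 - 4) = (q - 4)/(q - 1)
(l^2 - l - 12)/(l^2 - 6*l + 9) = (l^2 - l - 12)/(l^2 - 6*l + 9)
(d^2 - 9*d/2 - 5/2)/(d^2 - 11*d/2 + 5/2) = (2*d + 1)/(2*d - 1)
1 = 1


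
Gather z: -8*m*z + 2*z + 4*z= z*(6 - 8*m)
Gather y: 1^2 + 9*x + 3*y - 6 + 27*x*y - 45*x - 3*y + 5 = 27*x*y - 36*x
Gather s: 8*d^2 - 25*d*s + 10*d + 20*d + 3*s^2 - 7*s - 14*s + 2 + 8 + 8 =8*d^2 + 30*d + 3*s^2 + s*(-25*d - 21) + 18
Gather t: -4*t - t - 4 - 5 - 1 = -5*t - 10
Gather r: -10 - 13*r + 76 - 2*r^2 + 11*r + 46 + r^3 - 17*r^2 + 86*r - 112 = r^3 - 19*r^2 + 84*r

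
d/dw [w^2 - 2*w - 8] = 2*w - 2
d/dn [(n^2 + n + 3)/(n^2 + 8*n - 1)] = (7*n^2 - 8*n - 25)/(n^4 + 16*n^3 + 62*n^2 - 16*n + 1)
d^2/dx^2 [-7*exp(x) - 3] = -7*exp(x)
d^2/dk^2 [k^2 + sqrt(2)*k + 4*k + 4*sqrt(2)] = 2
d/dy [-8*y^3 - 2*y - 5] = -24*y^2 - 2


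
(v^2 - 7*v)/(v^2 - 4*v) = (v - 7)/(v - 4)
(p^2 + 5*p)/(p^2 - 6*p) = (p + 5)/(p - 6)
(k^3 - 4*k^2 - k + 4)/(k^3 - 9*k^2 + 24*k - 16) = (k + 1)/(k - 4)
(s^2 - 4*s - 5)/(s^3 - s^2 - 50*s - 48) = (s - 5)/(s^2 - 2*s - 48)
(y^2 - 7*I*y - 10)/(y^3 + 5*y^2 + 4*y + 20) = (y - 5*I)/(y^2 + y*(5 + 2*I) + 10*I)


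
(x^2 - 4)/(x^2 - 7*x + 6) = (x^2 - 4)/(x^2 - 7*x + 6)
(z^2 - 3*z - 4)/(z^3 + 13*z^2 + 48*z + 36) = (z - 4)/(z^2 + 12*z + 36)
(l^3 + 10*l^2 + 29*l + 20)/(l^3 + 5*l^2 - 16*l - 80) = (l + 1)/(l - 4)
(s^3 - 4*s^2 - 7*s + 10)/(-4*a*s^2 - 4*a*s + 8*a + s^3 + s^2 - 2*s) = (s - 5)/(-4*a + s)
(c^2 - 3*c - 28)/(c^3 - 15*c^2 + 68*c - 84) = (c + 4)/(c^2 - 8*c + 12)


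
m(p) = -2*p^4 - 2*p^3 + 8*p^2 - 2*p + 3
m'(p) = -8*p^3 - 6*p^2 + 16*p - 2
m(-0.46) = 5.72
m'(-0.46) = -9.85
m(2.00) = -17.00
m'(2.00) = -58.00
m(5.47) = -1886.43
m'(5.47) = -1403.34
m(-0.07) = 3.18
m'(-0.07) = -3.15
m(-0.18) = 3.63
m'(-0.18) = -5.03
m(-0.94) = 12.05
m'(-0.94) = -15.70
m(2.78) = -103.16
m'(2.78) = -175.77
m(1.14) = 4.78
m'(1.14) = -3.41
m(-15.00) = -92667.00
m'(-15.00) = 25408.00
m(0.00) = 3.00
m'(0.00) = -2.00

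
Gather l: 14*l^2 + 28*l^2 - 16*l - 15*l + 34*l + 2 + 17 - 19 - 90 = 42*l^2 + 3*l - 90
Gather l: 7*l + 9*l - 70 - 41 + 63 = 16*l - 48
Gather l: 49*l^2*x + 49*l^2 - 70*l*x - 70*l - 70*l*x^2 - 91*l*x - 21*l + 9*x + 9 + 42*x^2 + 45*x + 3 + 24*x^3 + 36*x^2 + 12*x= l^2*(49*x + 49) + l*(-70*x^2 - 161*x - 91) + 24*x^3 + 78*x^2 + 66*x + 12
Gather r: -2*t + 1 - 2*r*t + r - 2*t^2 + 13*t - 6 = r*(1 - 2*t) - 2*t^2 + 11*t - 5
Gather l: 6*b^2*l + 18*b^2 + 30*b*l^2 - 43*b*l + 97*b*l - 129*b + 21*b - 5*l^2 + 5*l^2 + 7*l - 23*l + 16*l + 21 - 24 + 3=18*b^2 + 30*b*l^2 - 108*b + l*(6*b^2 + 54*b)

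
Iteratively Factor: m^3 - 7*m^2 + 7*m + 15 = (m + 1)*(m^2 - 8*m + 15) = (m - 5)*(m + 1)*(m - 3)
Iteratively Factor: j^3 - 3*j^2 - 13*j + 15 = (j + 3)*(j^2 - 6*j + 5) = (j - 1)*(j + 3)*(j - 5)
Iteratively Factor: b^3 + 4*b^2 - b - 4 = (b - 1)*(b^2 + 5*b + 4) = (b - 1)*(b + 1)*(b + 4)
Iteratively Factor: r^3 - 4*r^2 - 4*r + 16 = (r - 4)*(r^2 - 4) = (r - 4)*(r - 2)*(r + 2)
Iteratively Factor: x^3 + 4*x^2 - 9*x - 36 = (x + 4)*(x^2 - 9) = (x + 3)*(x + 4)*(x - 3)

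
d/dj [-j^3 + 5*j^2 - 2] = j*(10 - 3*j)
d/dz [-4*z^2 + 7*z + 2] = 7 - 8*z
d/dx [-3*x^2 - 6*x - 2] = -6*x - 6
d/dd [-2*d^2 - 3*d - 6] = -4*d - 3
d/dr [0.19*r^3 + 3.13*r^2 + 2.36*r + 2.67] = 0.57*r^2 + 6.26*r + 2.36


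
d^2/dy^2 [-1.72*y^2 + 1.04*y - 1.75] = -3.44000000000000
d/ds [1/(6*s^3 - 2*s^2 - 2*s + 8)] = (-9*s^2 + 2*s + 1)/(2*(3*s^3 - s^2 - s + 4)^2)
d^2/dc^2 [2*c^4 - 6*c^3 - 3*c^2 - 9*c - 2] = 24*c^2 - 36*c - 6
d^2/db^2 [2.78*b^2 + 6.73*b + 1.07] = 5.56000000000000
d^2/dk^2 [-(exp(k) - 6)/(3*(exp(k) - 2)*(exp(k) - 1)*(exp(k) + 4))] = (-4*exp(6*k) + 51*exp(5*k) + 25*exp(4*k) - 2*exp(3*k) - 564*exp(2*k) + 328*exp(k) + 416)*exp(k)/(3*(exp(9*k) + 3*exp(8*k) - 27*exp(7*k) - 35*exp(6*k) + 318*exp(5*k) - 156*exp(4*k) - 1288*exp(3*k) + 2592*exp(2*k) - 1920*exp(k) + 512))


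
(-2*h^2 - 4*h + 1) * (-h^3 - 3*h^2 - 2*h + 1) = 2*h^5 + 10*h^4 + 15*h^3 + 3*h^2 - 6*h + 1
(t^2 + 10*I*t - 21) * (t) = t^3 + 10*I*t^2 - 21*t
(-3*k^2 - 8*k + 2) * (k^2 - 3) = -3*k^4 - 8*k^3 + 11*k^2 + 24*k - 6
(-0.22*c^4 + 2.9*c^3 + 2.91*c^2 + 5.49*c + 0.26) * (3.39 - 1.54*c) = 0.3388*c^5 - 5.2118*c^4 + 5.3496*c^3 + 1.4103*c^2 + 18.2107*c + 0.8814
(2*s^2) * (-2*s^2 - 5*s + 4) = -4*s^4 - 10*s^3 + 8*s^2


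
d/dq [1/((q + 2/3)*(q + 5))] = 3*(-6*q - 17)/(9*q^4 + 102*q^3 + 349*q^2 + 340*q + 100)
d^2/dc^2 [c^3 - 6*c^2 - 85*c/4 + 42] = 6*c - 12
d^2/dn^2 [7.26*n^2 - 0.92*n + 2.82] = 14.5200000000000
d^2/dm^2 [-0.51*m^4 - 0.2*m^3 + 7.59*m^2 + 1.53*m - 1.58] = -6.12*m^2 - 1.2*m + 15.18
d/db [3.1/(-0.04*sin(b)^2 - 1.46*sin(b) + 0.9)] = (0.248*sin(b) + 4.526)*cos(b)/(0.04*sin(b)^2 + 1.46*sin(b) - 0.9)^2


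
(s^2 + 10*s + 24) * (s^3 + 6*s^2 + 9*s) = s^5 + 16*s^4 + 93*s^3 + 234*s^2 + 216*s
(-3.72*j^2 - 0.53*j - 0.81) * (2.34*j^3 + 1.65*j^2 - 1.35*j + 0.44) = -8.7048*j^5 - 7.3782*j^4 + 2.2521*j^3 - 2.2578*j^2 + 0.8603*j - 0.3564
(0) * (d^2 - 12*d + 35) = 0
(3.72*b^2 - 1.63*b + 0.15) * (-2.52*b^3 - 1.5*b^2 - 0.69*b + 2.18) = -9.3744*b^5 - 1.4724*b^4 - 0.4998*b^3 + 9.0093*b^2 - 3.6569*b + 0.327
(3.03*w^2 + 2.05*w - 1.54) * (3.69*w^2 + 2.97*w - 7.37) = 11.1807*w^4 + 16.5636*w^3 - 21.9252*w^2 - 19.6823*w + 11.3498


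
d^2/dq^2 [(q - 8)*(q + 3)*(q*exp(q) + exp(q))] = (q^3 + 2*q^2 - 39*q - 90)*exp(q)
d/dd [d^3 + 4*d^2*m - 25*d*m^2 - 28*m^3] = 3*d^2 + 8*d*m - 25*m^2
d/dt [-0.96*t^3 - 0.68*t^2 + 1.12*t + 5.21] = -2.88*t^2 - 1.36*t + 1.12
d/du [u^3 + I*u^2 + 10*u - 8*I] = 3*u^2 + 2*I*u + 10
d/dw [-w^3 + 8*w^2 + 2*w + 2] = -3*w^2 + 16*w + 2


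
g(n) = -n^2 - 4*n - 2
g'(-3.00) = 2.00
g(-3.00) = 1.00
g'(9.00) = -22.00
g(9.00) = -119.00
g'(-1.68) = -0.64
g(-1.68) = 1.90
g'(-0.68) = -2.64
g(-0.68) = 0.26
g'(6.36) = -16.72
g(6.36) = -67.89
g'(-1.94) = -0.12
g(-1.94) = 2.00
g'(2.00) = -8.00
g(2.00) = -14.00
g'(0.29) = -4.58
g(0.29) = -3.24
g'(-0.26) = -3.48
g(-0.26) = -1.03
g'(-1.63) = -0.74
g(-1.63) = 1.86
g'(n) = -2*n - 4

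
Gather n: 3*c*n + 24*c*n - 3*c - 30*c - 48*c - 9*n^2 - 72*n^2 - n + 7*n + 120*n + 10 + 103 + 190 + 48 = -81*c - 81*n^2 + n*(27*c + 126) + 351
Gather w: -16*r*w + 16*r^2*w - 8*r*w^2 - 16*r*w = -8*r*w^2 + w*(16*r^2 - 32*r)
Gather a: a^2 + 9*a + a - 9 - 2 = a^2 + 10*a - 11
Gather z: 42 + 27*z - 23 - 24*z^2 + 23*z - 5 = -24*z^2 + 50*z + 14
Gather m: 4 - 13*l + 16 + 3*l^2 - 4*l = 3*l^2 - 17*l + 20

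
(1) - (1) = 0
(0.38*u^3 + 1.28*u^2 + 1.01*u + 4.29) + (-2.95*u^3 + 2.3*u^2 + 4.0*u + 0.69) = -2.57*u^3 + 3.58*u^2 + 5.01*u + 4.98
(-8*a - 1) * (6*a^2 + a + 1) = -48*a^3 - 14*a^2 - 9*a - 1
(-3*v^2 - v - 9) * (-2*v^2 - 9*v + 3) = 6*v^4 + 29*v^3 + 18*v^2 + 78*v - 27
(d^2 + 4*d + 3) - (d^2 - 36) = 4*d + 39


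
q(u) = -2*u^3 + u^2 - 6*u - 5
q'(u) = -6*u^2 + 2*u - 6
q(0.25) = -6.47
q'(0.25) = -5.88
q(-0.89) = 2.54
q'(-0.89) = -12.53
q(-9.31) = 1751.45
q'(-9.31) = -544.68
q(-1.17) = 6.59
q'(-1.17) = -16.55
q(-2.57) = 50.97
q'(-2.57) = -50.77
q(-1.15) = 6.26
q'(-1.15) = -16.24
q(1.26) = -14.97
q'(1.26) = -13.01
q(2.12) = -32.28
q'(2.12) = -28.73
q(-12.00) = 3667.00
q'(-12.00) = -894.00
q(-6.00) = 499.00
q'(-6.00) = -234.00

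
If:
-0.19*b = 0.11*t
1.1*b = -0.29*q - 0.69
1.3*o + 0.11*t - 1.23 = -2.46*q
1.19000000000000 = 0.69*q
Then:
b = -1.08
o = -2.48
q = 1.72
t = 1.87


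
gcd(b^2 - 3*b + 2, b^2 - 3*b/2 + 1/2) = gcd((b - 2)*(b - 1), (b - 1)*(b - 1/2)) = b - 1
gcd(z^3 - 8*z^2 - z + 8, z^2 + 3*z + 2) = z + 1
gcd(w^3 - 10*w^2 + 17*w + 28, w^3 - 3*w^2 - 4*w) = w^2 - 3*w - 4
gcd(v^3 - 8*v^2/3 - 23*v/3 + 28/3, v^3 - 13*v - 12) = v - 4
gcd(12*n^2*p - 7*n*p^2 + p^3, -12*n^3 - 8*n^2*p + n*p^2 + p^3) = -3*n + p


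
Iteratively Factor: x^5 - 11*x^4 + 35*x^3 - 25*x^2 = (x)*(x^4 - 11*x^3 + 35*x^2 - 25*x) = x*(x - 1)*(x^3 - 10*x^2 + 25*x) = x^2*(x - 1)*(x^2 - 10*x + 25) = x^2*(x - 5)*(x - 1)*(x - 5)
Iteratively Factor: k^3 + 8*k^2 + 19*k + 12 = (k + 3)*(k^2 + 5*k + 4) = (k + 3)*(k + 4)*(k + 1)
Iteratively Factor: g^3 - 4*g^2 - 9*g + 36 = (g + 3)*(g^2 - 7*g + 12) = (g - 4)*(g + 3)*(g - 3)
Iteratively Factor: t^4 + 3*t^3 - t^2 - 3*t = (t + 1)*(t^3 + 2*t^2 - 3*t) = (t - 1)*(t + 1)*(t^2 + 3*t) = t*(t - 1)*(t + 1)*(t + 3)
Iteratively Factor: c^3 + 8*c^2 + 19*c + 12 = (c + 4)*(c^2 + 4*c + 3) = (c + 3)*(c + 4)*(c + 1)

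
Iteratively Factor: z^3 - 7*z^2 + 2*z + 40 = (z - 5)*(z^2 - 2*z - 8) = (z - 5)*(z + 2)*(z - 4)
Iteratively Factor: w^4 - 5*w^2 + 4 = (w - 2)*(w^3 + 2*w^2 - w - 2) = (w - 2)*(w - 1)*(w^2 + 3*w + 2) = (w - 2)*(w - 1)*(w + 2)*(w + 1)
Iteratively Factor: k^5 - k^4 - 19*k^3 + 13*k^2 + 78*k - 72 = (k - 1)*(k^4 - 19*k^2 - 6*k + 72) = (k - 2)*(k - 1)*(k^3 + 2*k^2 - 15*k - 36) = (k - 4)*(k - 2)*(k - 1)*(k^2 + 6*k + 9) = (k - 4)*(k - 2)*(k - 1)*(k + 3)*(k + 3)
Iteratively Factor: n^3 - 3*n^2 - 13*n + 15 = (n - 5)*(n^2 + 2*n - 3) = (n - 5)*(n + 3)*(n - 1)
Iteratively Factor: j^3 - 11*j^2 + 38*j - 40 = (j - 2)*(j^2 - 9*j + 20) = (j - 5)*(j - 2)*(j - 4)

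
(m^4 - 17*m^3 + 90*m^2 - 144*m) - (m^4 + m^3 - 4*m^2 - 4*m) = -18*m^3 + 94*m^2 - 140*m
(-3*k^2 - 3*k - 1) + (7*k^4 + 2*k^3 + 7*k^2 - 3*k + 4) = 7*k^4 + 2*k^3 + 4*k^2 - 6*k + 3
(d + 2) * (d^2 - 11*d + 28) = d^3 - 9*d^2 + 6*d + 56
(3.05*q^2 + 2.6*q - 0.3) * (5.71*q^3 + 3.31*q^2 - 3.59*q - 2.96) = 17.4155*q^5 + 24.9415*q^4 - 4.0565*q^3 - 19.355*q^2 - 6.619*q + 0.888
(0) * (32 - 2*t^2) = 0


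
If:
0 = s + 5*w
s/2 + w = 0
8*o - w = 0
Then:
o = 0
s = 0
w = 0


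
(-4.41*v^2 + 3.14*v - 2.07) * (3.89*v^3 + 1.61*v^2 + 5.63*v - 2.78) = -17.1549*v^5 + 5.1145*v^4 - 27.8252*v^3 + 26.6053*v^2 - 20.3833*v + 5.7546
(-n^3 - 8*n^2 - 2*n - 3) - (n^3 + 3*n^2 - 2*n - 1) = -2*n^3 - 11*n^2 - 2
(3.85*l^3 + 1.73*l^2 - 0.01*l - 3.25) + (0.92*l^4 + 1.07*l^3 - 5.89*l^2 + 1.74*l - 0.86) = 0.92*l^4 + 4.92*l^3 - 4.16*l^2 + 1.73*l - 4.11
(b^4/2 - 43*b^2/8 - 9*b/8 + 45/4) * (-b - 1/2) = -b^5/2 - b^4/4 + 43*b^3/8 + 61*b^2/16 - 171*b/16 - 45/8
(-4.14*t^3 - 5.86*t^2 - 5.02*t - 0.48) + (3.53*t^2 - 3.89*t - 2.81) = -4.14*t^3 - 2.33*t^2 - 8.91*t - 3.29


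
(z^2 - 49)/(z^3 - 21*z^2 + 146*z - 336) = (z + 7)/(z^2 - 14*z + 48)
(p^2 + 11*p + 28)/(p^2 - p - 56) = (p + 4)/(p - 8)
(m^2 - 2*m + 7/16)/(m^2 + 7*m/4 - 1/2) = (m - 7/4)/(m + 2)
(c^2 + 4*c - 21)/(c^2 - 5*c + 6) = (c + 7)/(c - 2)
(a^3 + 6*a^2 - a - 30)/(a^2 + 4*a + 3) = (a^2 + 3*a - 10)/(a + 1)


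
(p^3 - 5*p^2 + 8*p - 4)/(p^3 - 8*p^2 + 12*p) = (p^2 - 3*p + 2)/(p*(p - 6))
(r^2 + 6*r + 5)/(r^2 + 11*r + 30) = (r + 1)/(r + 6)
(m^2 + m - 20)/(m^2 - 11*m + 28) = (m + 5)/(m - 7)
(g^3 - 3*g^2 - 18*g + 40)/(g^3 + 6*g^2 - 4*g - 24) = (g^2 - g - 20)/(g^2 + 8*g + 12)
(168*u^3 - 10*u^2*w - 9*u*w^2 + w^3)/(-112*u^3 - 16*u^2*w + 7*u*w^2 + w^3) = (-42*u^2 + 13*u*w - w^2)/(28*u^2 - 3*u*w - w^2)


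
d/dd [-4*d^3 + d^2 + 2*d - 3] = -12*d^2 + 2*d + 2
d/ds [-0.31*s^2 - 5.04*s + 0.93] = -0.62*s - 5.04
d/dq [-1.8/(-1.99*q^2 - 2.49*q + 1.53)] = (-7.164*q - 4.482)/(1.99*q^2 + 2.49*q - 1.53)^2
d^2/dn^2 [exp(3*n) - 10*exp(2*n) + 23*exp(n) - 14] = (9*exp(2*n) - 40*exp(n) + 23)*exp(n)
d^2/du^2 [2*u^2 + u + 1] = 4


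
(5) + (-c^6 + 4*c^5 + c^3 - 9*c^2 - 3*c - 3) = -c^6 + 4*c^5 + c^3 - 9*c^2 - 3*c + 2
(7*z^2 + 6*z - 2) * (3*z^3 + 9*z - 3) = 21*z^5 + 18*z^4 + 57*z^3 + 33*z^2 - 36*z + 6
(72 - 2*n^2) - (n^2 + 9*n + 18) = -3*n^2 - 9*n + 54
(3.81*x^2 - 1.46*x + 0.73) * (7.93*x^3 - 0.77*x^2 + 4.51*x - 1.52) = 30.2133*x^5 - 14.5115*x^4 + 24.0962*x^3 - 12.9379*x^2 + 5.5115*x - 1.1096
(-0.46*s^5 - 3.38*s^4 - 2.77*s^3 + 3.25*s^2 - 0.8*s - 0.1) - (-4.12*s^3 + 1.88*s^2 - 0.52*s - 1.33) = -0.46*s^5 - 3.38*s^4 + 1.35*s^3 + 1.37*s^2 - 0.28*s + 1.23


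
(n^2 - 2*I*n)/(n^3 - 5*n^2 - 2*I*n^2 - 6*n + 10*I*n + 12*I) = n/(n^2 - 5*n - 6)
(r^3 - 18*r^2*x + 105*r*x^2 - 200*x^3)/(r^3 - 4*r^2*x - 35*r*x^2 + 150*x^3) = (r - 8*x)/(r + 6*x)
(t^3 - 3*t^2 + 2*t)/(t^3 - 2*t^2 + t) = (t - 2)/(t - 1)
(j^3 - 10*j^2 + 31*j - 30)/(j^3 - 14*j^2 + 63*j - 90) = (j - 2)/(j - 6)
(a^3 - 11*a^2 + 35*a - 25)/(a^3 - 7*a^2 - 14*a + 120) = (a^2 - 6*a + 5)/(a^2 - 2*a - 24)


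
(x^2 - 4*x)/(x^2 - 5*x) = (x - 4)/(x - 5)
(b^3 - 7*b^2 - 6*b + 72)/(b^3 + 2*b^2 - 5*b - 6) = (b^2 - 10*b + 24)/(b^2 - b - 2)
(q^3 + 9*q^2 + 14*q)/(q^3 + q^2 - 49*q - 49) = q*(q + 2)/(q^2 - 6*q - 7)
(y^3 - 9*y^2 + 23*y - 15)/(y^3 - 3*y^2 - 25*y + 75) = (y - 1)/(y + 5)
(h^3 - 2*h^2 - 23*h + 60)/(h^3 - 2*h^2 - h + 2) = (h^3 - 2*h^2 - 23*h + 60)/(h^3 - 2*h^2 - h + 2)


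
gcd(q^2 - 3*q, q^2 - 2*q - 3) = q - 3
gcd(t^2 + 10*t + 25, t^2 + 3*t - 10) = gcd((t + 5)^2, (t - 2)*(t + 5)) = t + 5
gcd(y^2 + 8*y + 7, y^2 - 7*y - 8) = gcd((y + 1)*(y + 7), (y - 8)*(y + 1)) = y + 1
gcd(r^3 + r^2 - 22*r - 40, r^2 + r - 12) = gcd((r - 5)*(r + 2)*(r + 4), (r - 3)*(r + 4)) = r + 4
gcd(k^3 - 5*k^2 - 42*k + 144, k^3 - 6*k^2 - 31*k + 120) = k^2 - 11*k + 24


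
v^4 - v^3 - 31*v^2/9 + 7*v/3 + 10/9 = (v - 2)*(v - 1)*(v + 1/3)*(v + 5/3)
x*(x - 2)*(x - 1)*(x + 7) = x^4 + 4*x^3 - 19*x^2 + 14*x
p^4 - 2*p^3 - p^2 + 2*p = p*(p - 2)*(p - 1)*(p + 1)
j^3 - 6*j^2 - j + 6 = (j - 6)*(j - 1)*(j + 1)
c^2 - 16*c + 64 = (c - 8)^2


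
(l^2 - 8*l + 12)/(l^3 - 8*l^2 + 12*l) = 1/l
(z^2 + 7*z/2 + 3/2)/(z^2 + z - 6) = (z + 1/2)/(z - 2)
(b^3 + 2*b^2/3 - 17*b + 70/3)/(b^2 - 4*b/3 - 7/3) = (b^2 + 3*b - 10)/(b + 1)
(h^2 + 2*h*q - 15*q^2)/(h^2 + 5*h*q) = (h - 3*q)/h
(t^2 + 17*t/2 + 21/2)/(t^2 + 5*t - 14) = (t + 3/2)/(t - 2)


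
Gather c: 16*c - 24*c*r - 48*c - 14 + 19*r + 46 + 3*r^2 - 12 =c*(-24*r - 32) + 3*r^2 + 19*r + 20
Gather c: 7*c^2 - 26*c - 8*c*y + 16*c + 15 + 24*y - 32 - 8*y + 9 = 7*c^2 + c*(-8*y - 10) + 16*y - 8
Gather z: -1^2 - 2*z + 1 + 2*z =0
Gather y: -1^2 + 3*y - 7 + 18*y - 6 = 21*y - 14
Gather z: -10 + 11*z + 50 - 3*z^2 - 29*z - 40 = -3*z^2 - 18*z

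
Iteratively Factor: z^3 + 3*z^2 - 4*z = (z + 4)*(z^2 - z) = z*(z + 4)*(z - 1)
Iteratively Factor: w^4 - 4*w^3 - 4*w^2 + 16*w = (w + 2)*(w^3 - 6*w^2 + 8*w) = (w - 4)*(w + 2)*(w^2 - 2*w) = w*(w - 4)*(w + 2)*(w - 2)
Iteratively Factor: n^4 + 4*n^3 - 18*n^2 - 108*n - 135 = (n + 3)*(n^3 + n^2 - 21*n - 45) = (n + 3)^2*(n^2 - 2*n - 15) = (n - 5)*(n + 3)^2*(n + 3)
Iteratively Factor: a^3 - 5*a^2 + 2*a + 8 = (a - 2)*(a^2 - 3*a - 4) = (a - 4)*(a - 2)*(a + 1)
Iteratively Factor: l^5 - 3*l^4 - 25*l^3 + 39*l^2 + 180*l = (l - 5)*(l^4 + 2*l^3 - 15*l^2 - 36*l) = l*(l - 5)*(l^3 + 2*l^2 - 15*l - 36) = l*(l - 5)*(l + 3)*(l^2 - l - 12) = l*(l - 5)*(l - 4)*(l + 3)*(l + 3)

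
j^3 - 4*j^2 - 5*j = j*(j - 5)*(j + 1)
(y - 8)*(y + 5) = y^2 - 3*y - 40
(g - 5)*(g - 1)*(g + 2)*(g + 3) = g^4 - g^3 - 19*g^2 - 11*g + 30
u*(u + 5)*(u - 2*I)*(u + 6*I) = u^4 + 5*u^3 + 4*I*u^3 + 12*u^2 + 20*I*u^2 + 60*u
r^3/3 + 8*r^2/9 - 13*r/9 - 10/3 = (r/3 + 1)*(r - 2)*(r + 5/3)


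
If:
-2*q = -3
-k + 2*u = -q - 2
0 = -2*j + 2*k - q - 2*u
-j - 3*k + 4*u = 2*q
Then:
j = -8/3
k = -22/3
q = 3/2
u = -65/12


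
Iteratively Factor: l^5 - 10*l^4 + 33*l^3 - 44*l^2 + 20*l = (l - 1)*(l^4 - 9*l^3 + 24*l^2 - 20*l) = (l - 2)*(l - 1)*(l^3 - 7*l^2 + 10*l) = l*(l - 2)*(l - 1)*(l^2 - 7*l + 10) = l*(l - 2)^2*(l - 1)*(l - 5)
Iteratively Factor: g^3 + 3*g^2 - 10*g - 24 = (g + 2)*(g^2 + g - 12) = (g - 3)*(g + 2)*(g + 4)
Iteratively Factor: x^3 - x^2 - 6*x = (x)*(x^2 - x - 6) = x*(x - 3)*(x + 2)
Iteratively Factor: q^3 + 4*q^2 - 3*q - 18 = (q + 3)*(q^2 + q - 6) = (q - 2)*(q + 3)*(q + 3)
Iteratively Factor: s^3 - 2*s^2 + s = (s - 1)*(s^2 - s) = (s - 1)^2*(s)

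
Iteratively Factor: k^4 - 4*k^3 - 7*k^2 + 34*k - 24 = (k - 2)*(k^3 - 2*k^2 - 11*k + 12) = (k - 4)*(k - 2)*(k^2 + 2*k - 3) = (k - 4)*(k - 2)*(k - 1)*(k + 3)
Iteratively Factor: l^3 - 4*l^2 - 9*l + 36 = (l + 3)*(l^2 - 7*l + 12) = (l - 3)*(l + 3)*(l - 4)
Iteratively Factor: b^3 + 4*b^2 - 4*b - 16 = (b + 2)*(b^2 + 2*b - 8) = (b + 2)*(b + 4)*(b - 2)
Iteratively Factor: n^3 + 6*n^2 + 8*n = (n + 2)*(n^2 + 4*n) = (n + 2)*(n + 4)*(n)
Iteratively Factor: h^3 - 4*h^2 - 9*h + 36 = (h - 3)*(h^2 - h - 12) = (h - 3)*(h + 3)*(h - 4)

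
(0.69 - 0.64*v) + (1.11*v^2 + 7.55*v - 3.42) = 1.11*v^2 + 6.91*v - 2.73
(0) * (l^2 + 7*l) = 0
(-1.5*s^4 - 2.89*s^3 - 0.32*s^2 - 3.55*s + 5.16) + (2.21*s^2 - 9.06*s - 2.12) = -1.5*s^4 - 2.89*s^3 + 1.89*s^2 - 12.61*s + 3.04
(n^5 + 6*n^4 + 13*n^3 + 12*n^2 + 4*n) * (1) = n^5 + 6*n^4 + 13*n^3 + 12*n^2 + 4*n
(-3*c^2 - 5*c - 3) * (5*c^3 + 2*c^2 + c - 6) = -15*c^5 - 31*c^4 - 28*c^3 + 7*c^2 + 27*c + 18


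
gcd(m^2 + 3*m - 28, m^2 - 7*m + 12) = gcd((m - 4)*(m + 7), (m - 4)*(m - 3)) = m - 4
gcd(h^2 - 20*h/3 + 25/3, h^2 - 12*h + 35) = h - 5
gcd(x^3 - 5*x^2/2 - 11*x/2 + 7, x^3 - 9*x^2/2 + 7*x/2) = x^2 - 9*x/2 + 7/2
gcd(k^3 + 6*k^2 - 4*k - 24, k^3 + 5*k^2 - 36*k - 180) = k + 6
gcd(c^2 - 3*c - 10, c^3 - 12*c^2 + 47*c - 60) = c - 5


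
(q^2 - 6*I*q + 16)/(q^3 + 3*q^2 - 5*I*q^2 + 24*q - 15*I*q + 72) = (q + 2*I)/(q^2 + 3*q*(1 + I) + 9*I)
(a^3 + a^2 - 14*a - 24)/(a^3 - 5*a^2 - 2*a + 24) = (a + 3)/(a - 3)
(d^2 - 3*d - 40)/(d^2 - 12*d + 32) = (d + 5)/(d - 4)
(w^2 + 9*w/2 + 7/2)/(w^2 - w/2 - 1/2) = (2*w^2 + 9*w + 7)/(2*w^2 - w - 1)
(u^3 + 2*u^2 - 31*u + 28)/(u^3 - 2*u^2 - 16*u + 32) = (u^2 + 6*u - 7)/(u^2 + 2*u - 8)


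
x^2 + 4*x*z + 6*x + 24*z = (x + 6)*(x + 4*z)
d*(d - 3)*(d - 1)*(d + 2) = d^4 - 2*d^3 - 5*d^2 + 6*d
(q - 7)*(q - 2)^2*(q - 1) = q^4 - 12*q^3 + 43*q^2 - 60*q + 28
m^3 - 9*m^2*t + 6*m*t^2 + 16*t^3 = (m - 8*t)*(m - 2*t)*(m + t)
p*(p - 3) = p^2 - 3*p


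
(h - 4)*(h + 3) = h^2 - h - 12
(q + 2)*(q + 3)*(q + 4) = q^3 + 9*q^2 + 26*q + 24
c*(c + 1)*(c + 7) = c^3 + 8*c^2 + 7*c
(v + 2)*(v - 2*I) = v^2 + 2*v - 2*I*v - 4*I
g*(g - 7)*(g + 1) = g^3 - 6*g^2 - 7*g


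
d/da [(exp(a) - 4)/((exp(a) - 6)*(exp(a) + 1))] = (-exp(2*a) + 8*exp(a) - 26)*exp(a)/(exp(4*a) - 10*exp(3*a) + 13*exp(2*a) + 60*exp(a) + 36)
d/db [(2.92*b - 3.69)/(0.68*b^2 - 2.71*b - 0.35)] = (-1.9856*b^2 + 5.0184*b - 11.0219)/(0.4624*b^4 - 3.6856*b^3 + 6.8681*b^2 + 1.897*b + 0.1225)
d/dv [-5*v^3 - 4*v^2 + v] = -15*v^2 - 8*v + 1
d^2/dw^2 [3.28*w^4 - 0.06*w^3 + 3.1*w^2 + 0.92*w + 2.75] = 39.36*w^2 - 0.36*w + 6.2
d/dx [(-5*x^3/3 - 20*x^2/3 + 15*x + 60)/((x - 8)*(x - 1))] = 5*(-x^4 + 18*x^3 + 3*x^2 - 136*x + 396)/(3*(x^4 - 18*x^3 + 97*x^2 - 144*x + 64))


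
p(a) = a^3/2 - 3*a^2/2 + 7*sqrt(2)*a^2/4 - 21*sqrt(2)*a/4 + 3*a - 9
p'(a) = 3*a^2/2 - 3*a + 7*sqrt(2)*a/2 - 21*sqrt(2)/4 + 3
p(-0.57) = -6.25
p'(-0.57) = -5.05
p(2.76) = -3.27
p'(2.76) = 12.38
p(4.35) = 31.36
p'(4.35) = 32.44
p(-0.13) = -8.41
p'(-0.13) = -4.65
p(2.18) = -8.83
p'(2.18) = 6.95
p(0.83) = -11.71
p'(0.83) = -1.77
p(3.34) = 5.73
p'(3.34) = 18.82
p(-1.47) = -1.98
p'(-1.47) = -4.05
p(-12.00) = -679.52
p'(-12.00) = 188.18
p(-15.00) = -1410.78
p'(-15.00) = 303.83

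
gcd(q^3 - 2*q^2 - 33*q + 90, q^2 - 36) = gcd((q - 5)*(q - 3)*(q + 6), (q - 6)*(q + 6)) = q + 6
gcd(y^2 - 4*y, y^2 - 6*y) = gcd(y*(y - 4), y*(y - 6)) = y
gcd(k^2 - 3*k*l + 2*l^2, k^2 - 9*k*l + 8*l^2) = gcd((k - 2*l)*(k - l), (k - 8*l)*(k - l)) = k - l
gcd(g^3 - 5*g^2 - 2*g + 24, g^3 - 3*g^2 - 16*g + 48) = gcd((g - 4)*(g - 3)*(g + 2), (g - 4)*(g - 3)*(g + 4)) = g^2 - 7*g + 12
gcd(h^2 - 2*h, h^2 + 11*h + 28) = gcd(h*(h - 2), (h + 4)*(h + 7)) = 1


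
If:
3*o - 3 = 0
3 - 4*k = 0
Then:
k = 3/4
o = 1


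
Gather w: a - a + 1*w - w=0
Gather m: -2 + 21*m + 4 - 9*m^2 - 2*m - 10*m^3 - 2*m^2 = -10*m^3 - 11*m^2 + 19*m + 2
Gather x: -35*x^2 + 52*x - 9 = -35*x^2 + 52*x - 9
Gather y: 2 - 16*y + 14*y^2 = 14*y^2 - 16*y + 2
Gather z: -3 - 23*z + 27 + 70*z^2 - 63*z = 70*z^2 - 86*z + 24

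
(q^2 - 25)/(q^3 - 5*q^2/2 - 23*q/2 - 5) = 2*(q + 5)/(2*q^2 + 5*q + 2)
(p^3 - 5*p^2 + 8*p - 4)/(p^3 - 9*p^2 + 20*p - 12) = (p - 2)/(p - 6)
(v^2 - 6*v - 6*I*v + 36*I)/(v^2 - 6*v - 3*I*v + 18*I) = (v - 6*I)/(v - 3*I)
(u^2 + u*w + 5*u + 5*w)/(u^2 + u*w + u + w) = (u + 5)/(u + 1)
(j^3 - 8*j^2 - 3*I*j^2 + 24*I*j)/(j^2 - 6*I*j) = (j^2 - 8*j - 3*I*j + 24*I)/(j - 6*I)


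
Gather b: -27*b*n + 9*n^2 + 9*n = -27*b*n + 9*n^2 + 9*n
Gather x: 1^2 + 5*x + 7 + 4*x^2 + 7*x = 4*x^2 + 12*x + 8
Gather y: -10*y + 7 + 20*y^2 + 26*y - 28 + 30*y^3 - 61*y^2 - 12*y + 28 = 30*y^3 - 41*y^2 + 4*y + 7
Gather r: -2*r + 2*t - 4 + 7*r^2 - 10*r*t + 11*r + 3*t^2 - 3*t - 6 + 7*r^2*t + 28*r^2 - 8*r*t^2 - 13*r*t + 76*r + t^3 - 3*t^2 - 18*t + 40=r^2*(7*t + 35) + r*(-8*t^2 - 23*t + 85) + t^3 - 19*t + 30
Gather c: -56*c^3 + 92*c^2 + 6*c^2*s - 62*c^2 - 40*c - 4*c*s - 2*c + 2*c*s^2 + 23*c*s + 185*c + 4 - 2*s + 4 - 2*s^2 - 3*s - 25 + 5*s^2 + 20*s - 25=-56*c^3 + c^2*(6*s + 30) + c*(2*s^2 + 19*s + 143) + 3*s^2 + 15*s - 42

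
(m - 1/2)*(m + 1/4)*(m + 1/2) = m^3 + m^2/4 - m/4 - 1/16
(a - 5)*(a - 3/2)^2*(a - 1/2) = a^4 - 17*a^3/2 + 85*a^2/4 - 159*a/8 + 45/8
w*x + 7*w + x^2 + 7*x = (w + x)*(x + 7)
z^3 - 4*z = z*(z - 2)*(z + 2)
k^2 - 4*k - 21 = (k - 7)*(k + 3)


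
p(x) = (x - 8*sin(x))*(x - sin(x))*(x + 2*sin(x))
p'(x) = (1 - 8*cos(x))*(x - sin(x))*(x + 2*sin(x)) + (1 - cos(x))*(x - 8*sin(x))*(x + 2*sin(x)) + (x - 8*sin(x))*(x - sin(x))*(2*cos(x) + 1) = -7*x^2*cos(x) + 3*x^2 - 14*x*sin(x) - 10*x*sin(2*x) + 48*sin(x)^2*cos(x) - 10*sin(x)^2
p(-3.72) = -90.70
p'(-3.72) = 102.04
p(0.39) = -0.03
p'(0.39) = -0.38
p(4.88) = 217.80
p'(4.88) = 125.11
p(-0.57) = 0.19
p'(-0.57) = -1.57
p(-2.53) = 14.84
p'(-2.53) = 43.08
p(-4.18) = -137.15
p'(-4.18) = 102.85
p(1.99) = -21.85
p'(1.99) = -12.13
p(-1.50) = 11.38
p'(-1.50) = -24.00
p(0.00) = 0.00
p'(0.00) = 0.00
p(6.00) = 281.38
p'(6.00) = -75.48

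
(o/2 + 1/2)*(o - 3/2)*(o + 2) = o^3/2 + 3*o^2/4 - 5*o/4 - 3/2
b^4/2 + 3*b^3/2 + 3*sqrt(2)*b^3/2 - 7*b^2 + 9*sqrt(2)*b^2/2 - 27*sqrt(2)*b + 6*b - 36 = (b/2 + sqrt(2))*(b - 3)*(b + 6)*(b + sqrt(2))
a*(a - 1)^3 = a^4 - 3*a^3 + 3*a^2 - a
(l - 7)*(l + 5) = l^2 - 2*l - 35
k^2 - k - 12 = (k - 4)*(k + 3)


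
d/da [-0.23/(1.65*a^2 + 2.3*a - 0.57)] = (0.759*a + 0.529)/(1.65*a^2 + 2.3*a - 0.57)^2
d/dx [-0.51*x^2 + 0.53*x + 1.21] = 0.53 - 1.02*x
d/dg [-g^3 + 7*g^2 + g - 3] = -3*g^2 + 14*g + 1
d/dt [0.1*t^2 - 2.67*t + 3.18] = 0.2*t - 2.67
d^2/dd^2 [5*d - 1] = 0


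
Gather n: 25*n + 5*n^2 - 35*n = 5*n^2 - 10*n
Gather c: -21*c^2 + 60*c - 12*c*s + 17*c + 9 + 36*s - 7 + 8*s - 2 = -21*c^2 + c*(77 - 12*s) + 44*s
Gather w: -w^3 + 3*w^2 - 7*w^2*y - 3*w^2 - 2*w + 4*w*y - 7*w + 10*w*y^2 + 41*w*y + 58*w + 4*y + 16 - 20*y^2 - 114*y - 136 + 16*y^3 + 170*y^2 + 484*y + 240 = -w^3 - 7*w^2*y + w*(10*y^2 + 45*y + 49) + 16*y^3 + 150*y^2 + 374*y + 120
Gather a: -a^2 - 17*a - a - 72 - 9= -a^2 - 18*a - 81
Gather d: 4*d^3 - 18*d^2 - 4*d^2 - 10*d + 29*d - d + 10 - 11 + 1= 4*d^3 - 22*d^2 + 18*d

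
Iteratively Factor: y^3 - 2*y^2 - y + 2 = (y - 2)*(y^2 - 1) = (y - 2)*(y + 1)*(y - 1)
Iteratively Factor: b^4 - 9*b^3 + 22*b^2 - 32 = (b - 2)*(b^3 - 7*b^2 + 8*b + 16) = (b - 4)*(b - 2)*(b^2 - 3*b - 4) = (b - 4)*(b - 2)*(b + 1)*(b - 4)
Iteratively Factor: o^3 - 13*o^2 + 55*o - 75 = (o - 5)*(o^2 - 8*o + 15) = (o - 5)*(o - 3)*(o - 5)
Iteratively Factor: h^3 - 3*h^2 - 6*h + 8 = (h + 2)*(h^2 - 5*h + 4) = (h - 4)*(h + 2)*(h - 1)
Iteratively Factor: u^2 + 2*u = (u + 2)*(u)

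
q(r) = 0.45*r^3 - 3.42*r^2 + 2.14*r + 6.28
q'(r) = 1.35*r^2 - 6.84*r + 2.14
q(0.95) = 5.61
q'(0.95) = -3.14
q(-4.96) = -143.38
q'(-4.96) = 69.28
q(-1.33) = -3.67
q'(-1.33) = 13.63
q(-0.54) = 4.06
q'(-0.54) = 6.23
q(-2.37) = -23.99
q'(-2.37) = 25.93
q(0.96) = 5.58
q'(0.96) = -3.18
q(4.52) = -12.36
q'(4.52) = -1.20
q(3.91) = -10.74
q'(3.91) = -3.97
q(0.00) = 6.28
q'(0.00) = 2.14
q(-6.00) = -226.88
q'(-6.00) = 91.78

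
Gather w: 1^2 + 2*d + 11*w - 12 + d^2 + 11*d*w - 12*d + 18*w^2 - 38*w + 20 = d^2 - 10*d + 18*w^2 + w*(11*d - 27) + 9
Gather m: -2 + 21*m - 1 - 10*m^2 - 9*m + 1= -10*m^2 + 12*m - 2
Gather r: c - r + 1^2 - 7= c - r - 6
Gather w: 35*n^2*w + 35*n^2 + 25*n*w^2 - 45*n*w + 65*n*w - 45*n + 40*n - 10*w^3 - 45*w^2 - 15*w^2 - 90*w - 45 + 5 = 35*n^2 - 5*n - 10*w^3 + w^2*(25*n - 60) + w*(35*n^2 + 20*n - 90) - 40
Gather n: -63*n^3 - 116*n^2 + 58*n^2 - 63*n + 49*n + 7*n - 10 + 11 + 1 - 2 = -63*n^3 - 58*n^2 - 7*n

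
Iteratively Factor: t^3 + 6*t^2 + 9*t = (t)*(t^2 + 6*t + 9) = t*(t + 3)*(t + 3)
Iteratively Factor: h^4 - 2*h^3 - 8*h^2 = (h - 4)*(h^3 + 2*h^2) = h*(h - 4)*(h^2 + 2*h) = h*(h - 4)*(h + 2)*(h)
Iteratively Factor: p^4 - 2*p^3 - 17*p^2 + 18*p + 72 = (p - 4)*(p^3 + 2*p^2 - 9*p - 18) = (p - 4)*(p - 3)*(p^2 + 5*p + 6) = (p - 4)*(p - 3)*(p + 3)*(p + 2)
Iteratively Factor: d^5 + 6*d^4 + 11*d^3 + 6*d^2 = (d)*(d^4 + 6*d^3 + 11*d^2 + 6*d) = d*(d + 2)*(d^3 + 4*d^2 + 3*d) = d^2*(d + 2)*(d^2 + 4*d + 3) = d^2*(d + 2)*(d + 3)*(d + 1)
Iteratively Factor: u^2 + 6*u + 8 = (u + 2)*(u + 4)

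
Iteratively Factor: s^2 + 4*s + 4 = (s + 2)*(s + 2)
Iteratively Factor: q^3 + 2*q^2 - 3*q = (q)*(q^2 + 2*q - 3) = q*(q - 1)*(q + 3)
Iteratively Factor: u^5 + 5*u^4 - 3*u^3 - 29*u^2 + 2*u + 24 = (u - 1)*(u^4 + 6*u^3 + 3*u^2 - 26*u - 24) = (u - 1)*(u + 1)*(u^3 + 5*u^2 - 2*u - 24) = (u - 2)*(u - 1)*(u + 1)*(u^2 + 7*u + 12) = (u - 2)*(u - 1)*(u + 1)*(u + 4)*(u + 3)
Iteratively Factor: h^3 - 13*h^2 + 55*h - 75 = (h - 5)*(h^2 - 8*h + 15) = (h - 5)*(h - 3)*(h - 5)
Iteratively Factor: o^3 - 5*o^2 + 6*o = (o - 3)*(o^2 - 2*o) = (o - 3)*(o - 2)*(o)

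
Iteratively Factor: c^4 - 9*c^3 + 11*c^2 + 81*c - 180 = (c - 5)*(c^3 - 4*c^2 - 9*c + 36) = (c - 5)*(c - 4)*(c^2 - 9) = (c - 5)*(c - 4)*(c - 3)*(c + 3)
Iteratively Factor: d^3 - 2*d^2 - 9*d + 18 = (d + 3)*(d^2 - 5*d + 6) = (d - 3)*(d + 3)*(d - 2)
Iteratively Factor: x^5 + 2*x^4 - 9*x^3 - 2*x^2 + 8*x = (x - 1)*(x^4 + 3*x^3 - 6*x^2 - 8*x) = (x - 1)*(x + 1)*(x^3 + 2*x^2 - 8*x) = x*(x - 1)*(x + 1)*(x^2 + 2*x - 8) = x*(x - 2)*(x - 1)*(x + 1)*(x + 4)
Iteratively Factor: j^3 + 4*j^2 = (j + 4)*(j^2) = j*(j + 4)*(j)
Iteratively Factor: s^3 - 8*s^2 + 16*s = (s - 4)*(s^2 - 4*s) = (s - 4)^2*(s)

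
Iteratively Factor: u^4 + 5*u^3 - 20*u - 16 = (u + 4)*(u^3 + u^2 - 4*u - 4) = (u + 1)*(u + 4)*(u^2 - 4) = (u - 2)*(u + 1)*(u + 4)*(u + 2)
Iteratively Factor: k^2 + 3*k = (k + 3)*(k)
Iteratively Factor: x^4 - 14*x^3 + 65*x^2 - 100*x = (x - 5)*(x^3 - 9*x^2 + 20*x) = x*(x - 5)*(x^2 - 9*x + 20) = x*(x - 5)^2*(x - 4)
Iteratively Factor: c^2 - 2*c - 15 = (c - 5)*(c + 3)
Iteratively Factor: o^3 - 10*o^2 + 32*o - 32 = (o - 4)*(o^2 - 6*o + 8) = (o - 4)^2*(o - 2)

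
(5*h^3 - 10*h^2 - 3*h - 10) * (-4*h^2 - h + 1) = -20*h^5 + 35*h^4 + 27*h^3 + 33*h^2 + 7*h - 10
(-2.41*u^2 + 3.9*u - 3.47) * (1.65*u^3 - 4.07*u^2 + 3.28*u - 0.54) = -3.9765*u^5 + 16.2437*u^4 - 29.5033*u^3 + 28.2163*u^2 - 13.4876*u + 1.8738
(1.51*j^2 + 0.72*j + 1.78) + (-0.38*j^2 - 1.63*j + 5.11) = 1.13*j^2 - 0.91*j + 6.89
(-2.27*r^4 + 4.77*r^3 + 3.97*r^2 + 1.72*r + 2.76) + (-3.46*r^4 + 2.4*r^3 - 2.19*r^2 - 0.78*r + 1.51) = -5.73*r^4 + 7.17*r^3 + 1.78*r^2 + 0.94*r + 4.27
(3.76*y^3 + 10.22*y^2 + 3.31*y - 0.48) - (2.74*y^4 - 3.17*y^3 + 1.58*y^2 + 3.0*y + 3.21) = -2.74*y^4 + 6.93*y^3 + 8.64*y^2 + 0.31*y - 3.69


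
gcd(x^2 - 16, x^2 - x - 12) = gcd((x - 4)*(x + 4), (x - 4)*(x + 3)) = x - 4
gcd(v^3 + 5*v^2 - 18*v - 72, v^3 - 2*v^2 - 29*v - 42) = v + 3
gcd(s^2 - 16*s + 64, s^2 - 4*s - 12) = 1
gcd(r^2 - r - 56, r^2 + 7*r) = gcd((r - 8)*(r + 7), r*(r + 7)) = r + 7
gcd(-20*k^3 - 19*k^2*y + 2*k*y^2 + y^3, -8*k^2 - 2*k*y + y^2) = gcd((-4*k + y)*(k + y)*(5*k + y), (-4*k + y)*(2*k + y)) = -4*k + y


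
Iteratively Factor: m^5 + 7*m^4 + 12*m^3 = (m)*(m^4 + 7*m^3 + 12*m^2) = m*(m + 4)*(m^3 + 3*m^2) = m^2*(m + 4)*(m^2 + 3*m) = m^3*(m + 4)*(m + 3)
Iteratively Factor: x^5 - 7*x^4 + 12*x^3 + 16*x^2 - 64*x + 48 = (x - 2)*(x^4 - 5*x^3 + 2*x^2 + 20*x - 24) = (x - 3)*(x - 2)*(x^3 - 2*x^2 - 4*x + 8) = (x - 3)*(x - 2)*(x + 2)*(x^2 - 4*x + 4) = (x - 3)*(x - 2)^2*(x + 2)*(x - 2)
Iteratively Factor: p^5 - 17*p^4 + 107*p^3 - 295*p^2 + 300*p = (p - 4)*(p^4 - 13*p^3 + 55*p^2 - 75*p) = p*(p - 4)*(p^3 - 13*p^2 + 55*p - 75) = p*(p - 5)*(p - 4)*(p^2 - 8*p + 15) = p*(p - 5)*(p - 4)*(p - 3)*(p - 5)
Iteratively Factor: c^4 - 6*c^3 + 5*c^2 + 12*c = (c - 4)*(c^3 - 2*c^2 - 3*c) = c*(c - 4)*(c^2 - 2*c - 3) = c*(c - 4)*(c - 3)*(c + 1)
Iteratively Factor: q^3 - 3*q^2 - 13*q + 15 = (q - 5)*(q^2 + 2*q - 3) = (q - 5)*(q + 3)*(q - 1)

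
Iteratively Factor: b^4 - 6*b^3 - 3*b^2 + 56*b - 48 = (b - 4)*(b^3 - 2*b^2 - 11*b + 12) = (b - 4)^2*(b^2 + 2*b - 3) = (b - 4)^2*(b + 3)*(b - 1)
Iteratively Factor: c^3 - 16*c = (c)*(c^2 - 16) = c*(c - 4)*(c + 4)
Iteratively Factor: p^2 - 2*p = (p)*(p - 2)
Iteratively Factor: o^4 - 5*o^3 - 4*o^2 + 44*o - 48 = (o - 2)*(o^3 - 3*o^2 - 10*o + 24) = (o - 2)^2*(o^2 - o - 12) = (o - 2)^2*(o + 3)*(o - 4)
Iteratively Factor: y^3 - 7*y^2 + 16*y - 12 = (y - 3)*(y^2 - 4*y + 4) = (y - 3)*(y - 2)*(y - 2)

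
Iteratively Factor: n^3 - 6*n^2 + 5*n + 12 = (n + 1)*(n^2 - 7*n + 12) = (n - 3)*(n + 1)*(n - 4)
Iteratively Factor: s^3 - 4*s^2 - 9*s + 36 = (s - 4)*(s^2 - 9) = (s - 4)*(s + 3)*(s - 3)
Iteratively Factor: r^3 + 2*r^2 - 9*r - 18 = (r - 3)*(r^2 + 5*r + 6) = (r - 3)*(r + 3)*(r + 2)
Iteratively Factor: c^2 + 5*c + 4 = (c + 1)*(c + 4)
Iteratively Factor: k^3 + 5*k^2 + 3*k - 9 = (k + 3)*(k^2 + 2*k - 3) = (k + 3)^2*(k - 1)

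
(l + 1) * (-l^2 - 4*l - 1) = -l^3 - 5*l^2 - 5*l - 1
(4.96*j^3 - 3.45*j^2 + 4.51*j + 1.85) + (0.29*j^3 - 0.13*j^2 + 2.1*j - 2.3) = 5.25*j^3 - 3.58*j^2 + 6.61*j - 0.45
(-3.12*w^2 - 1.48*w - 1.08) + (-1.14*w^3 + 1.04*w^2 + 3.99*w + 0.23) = -1.14*w^3 - 2.08*w^2 + 2.51*w - 0.85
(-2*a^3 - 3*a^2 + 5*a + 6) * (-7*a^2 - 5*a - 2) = 14*a^5 + 31*a^4 - 16*a^3 - 61*a^2 - 40*a - 12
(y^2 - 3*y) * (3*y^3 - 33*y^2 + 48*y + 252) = 3*y^5 - 42*y^4 + 147*y^3 + 108*y^2 - 756*y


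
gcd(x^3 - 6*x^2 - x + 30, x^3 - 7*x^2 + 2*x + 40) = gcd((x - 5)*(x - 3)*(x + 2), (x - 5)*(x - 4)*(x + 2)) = x^2 - 3*x - 10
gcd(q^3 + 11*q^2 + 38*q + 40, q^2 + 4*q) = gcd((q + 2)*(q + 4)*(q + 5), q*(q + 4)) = q + 4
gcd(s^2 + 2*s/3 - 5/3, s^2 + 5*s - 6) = s - 1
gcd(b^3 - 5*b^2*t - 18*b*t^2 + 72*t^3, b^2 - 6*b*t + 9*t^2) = -b + 3*t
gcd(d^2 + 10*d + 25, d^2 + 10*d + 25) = d^2 + 10*d + 25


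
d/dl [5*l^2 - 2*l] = 10*l - 2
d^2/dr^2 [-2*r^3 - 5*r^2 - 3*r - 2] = -12*r - 10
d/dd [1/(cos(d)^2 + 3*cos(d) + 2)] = (2*cos(d) + 3)*sin(d)/(cos(d)^2 + 3*cos(d) + 2)^2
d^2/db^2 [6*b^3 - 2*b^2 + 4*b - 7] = 36*b - 4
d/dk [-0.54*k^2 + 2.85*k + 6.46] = 2.85 - 1.08*k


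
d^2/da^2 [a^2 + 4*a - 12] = 2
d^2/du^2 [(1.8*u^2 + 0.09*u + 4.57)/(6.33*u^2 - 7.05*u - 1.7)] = (167.867802*u^3 + 1214.908038*u^2 - 1217.84769*u + 560.88309)/(253.636137*u^6 - 847.457235*u^5 + 739.499085*u^4 + 104.787675*u^3 - 198.60165*u^2 - 61.1235*u - 4.913)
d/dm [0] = 0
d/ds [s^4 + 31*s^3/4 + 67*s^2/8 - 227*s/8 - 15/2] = 4*s^3 + 93*s^2/4 + 67*s/4 - 227/8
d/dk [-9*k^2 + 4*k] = 4 - 18*k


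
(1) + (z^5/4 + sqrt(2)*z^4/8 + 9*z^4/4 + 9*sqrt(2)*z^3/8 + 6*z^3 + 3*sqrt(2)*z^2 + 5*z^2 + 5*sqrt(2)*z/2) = z^5/4 + sqrt(2)*z^4/8 + 9*z^4/4 + 9*sqrt(2)*z^3/8 + 6*z^3 + 3*sqrt(2)*z^2 + 5*z^2 + 5*sqrt(2)*z/2 + 1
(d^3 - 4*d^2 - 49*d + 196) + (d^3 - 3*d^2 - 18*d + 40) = 2*d^3 - 7*d^2 - 67*d + 236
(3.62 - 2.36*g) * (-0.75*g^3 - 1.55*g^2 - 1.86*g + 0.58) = 1.77*g^4 + 0.943*g^3 - 1.2214*g^2 - 8.102*g + 2.0996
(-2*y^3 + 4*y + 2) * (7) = -14*y^3 + 28*y + 14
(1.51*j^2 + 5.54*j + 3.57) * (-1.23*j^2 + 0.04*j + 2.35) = -1.8573*j^4 - 6.7538*j^3 - 0.621*j^2 + 13.1618*j + 8.3895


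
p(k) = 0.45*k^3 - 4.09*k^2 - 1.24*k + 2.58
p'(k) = 1.35*k^2 - 8.18*k - 1.24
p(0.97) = -2.06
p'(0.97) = -7.90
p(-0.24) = 2.64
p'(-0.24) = 0.80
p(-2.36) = -23.19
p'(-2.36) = 25.58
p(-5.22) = -166.40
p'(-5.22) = 78.24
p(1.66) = -8.69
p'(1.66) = -11.10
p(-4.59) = -121.41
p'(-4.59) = 64.75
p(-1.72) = -9.68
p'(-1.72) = 16.82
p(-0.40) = 2.39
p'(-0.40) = 2.25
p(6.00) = -54.90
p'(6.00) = -1.72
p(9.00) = -11.82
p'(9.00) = 34.49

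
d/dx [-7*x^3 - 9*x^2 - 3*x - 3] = -21*x^2 - 18*x - 3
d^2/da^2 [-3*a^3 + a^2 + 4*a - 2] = 2 - 18*a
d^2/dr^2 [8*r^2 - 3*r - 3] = 16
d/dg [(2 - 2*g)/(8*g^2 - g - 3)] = 2*(-8*g^2 + g + (g - 1)*(16*g - 1) + 3)/(-8*g^2 + g + 3)^2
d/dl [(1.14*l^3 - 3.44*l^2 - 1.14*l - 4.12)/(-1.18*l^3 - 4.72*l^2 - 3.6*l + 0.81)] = (-9.44*l^4 - 10.8984*l^3 - 4.8114*l^2 - 44.4656*l - 15.7554)/(1.3924*l^6 + 11.1392*l^5 + 30.7744*l^4 + 32.0724*l^3 + 5.3136*l^2 - 5.832*l + 0.6561)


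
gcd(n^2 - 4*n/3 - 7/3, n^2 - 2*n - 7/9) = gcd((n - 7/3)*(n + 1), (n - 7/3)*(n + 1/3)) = n - 7/3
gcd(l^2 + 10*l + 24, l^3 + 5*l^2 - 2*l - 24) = l + 4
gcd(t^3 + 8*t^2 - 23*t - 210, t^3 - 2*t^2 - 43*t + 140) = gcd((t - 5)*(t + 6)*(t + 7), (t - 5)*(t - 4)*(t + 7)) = t^2 + 2*t - 35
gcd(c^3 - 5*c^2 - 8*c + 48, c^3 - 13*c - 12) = c^2 - c - 12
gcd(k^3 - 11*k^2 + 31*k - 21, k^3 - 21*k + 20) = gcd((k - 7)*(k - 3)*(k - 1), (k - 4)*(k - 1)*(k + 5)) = k - 1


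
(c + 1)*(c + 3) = c^2 + 4*c + 3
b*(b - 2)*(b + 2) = b^3 - 4*b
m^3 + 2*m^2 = m^2*(m + 2)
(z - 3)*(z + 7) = z^2 + 4*z - 21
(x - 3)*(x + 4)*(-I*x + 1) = -I*x^3 + x^2 - I*x^2 + x + 12*I*x - 12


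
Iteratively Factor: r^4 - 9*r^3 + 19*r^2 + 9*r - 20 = (r - 4)*(r^3 - 5*r^2 - r + 5) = (r - 4)*(r + 1)*(r^2 - 6*r + 5) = (r - 4)*(r - 1)*(r + 1)*(r - 5)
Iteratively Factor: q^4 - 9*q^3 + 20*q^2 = (q)*(q^3 - 9*q^2 + 20*q) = q*(q - 5)*(q^2 - 4*q) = q^2*(q - 5)*(q - 4)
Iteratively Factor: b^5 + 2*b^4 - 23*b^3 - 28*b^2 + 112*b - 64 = (b - 4)*(b^4 + 6*b^3 + b^2 - 24*b + 16) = (b - 4)*(b - 1)*(b^3 + 7*b^2 + 8*b - 16) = (b - 4)*(b - 1)*(b + 4)*(b^2 + 3*b - 4) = (b - 4)*(b - 1)*(b + 4)^2*(b - 1)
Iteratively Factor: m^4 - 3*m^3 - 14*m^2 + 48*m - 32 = (m - 2)*(m^3 - m^2 - 16*m + 16) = (m - 2)*(m - 1)*(m^2 - 16) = (m - 4)*(m - 2)*(m - 1)*(m + 4)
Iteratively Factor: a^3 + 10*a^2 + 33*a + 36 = (a + 4)*(a^2 + 6*a + 9) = (a + 3)*(a + 4)*(a + 3)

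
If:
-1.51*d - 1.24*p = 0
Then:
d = -0.821192052980132*p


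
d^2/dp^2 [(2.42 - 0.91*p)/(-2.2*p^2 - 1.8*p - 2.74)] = ((7.372 - 12.012*p)*(2.2*p^2 + 1.8*p + 2.74) + (0.91*p - 2.42)*(4.4*p + 1.8)*(8.8*p + 3.6))/(2.2*p^2 + 1.8*p + 2.74)^3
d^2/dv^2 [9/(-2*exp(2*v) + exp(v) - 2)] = 9*(-2*(4*exp(v) - 1)^2*exp(v) + (8*exp(v) - 1)*(2*exp(2*v) - exp(v) + 2))*exp(v)/(2*exp(2*v) - exp(v) + 2)^3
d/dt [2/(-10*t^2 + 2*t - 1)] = 4*(10*t - 1)/(10*t^2 - 2*t + 1)^2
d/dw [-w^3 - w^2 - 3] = w*(-3*w - 2)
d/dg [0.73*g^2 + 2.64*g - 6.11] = 1.46*g + 2.64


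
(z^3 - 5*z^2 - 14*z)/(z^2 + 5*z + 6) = z*(z - 7)/(z + 3)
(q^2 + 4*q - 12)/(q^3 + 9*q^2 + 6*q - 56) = (q + 6)/(q^2 + 11*q + 28)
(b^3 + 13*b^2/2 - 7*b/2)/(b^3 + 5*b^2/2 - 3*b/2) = (b + 7)/(b + 3)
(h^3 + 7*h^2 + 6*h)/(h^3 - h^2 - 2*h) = (h + 6)/(h - 2)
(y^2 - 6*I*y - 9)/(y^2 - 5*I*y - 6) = (y - 3*I)/(y - 2*I)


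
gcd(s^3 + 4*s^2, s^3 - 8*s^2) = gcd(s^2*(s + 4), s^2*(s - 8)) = s^2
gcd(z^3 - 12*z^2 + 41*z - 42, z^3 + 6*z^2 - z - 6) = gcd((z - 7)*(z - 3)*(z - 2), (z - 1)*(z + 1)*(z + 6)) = 1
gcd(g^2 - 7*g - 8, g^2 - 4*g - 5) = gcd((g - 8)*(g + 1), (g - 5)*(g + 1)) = g + 1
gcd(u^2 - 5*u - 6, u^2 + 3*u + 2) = u + 1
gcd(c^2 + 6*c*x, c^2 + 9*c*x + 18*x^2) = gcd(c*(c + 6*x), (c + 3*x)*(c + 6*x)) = c + 6*x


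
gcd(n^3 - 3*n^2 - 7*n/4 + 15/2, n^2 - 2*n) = n - 2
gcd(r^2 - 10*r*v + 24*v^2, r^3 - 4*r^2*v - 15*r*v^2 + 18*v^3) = r - 6*v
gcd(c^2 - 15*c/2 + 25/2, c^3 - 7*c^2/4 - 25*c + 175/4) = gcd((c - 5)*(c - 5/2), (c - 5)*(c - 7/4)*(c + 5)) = c - 5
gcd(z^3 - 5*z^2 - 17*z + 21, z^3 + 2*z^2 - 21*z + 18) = z - 1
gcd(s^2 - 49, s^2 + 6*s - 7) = s + 7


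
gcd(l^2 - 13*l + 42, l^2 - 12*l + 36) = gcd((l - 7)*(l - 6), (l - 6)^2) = l - 6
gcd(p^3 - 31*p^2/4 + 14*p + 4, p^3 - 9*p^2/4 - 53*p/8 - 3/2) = p^2 - 15*p/4 - 1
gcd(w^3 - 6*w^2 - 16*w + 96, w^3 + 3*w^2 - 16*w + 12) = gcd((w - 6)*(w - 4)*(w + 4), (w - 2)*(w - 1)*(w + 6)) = 1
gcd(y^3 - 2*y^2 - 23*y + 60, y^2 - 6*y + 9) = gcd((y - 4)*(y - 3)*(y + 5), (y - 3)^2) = y - 3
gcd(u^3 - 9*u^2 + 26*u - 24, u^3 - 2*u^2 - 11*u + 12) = u - 4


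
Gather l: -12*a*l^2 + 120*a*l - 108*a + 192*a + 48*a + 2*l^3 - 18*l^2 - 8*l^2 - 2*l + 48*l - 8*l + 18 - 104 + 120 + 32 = 132*a + 2*l^3 + l^2*(-12*a - 26) + l*(120*a + 38) + 66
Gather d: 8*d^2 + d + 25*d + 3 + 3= 8*d^2 + 26*d + 6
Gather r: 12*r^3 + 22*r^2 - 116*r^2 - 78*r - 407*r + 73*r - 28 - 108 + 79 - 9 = 12*r^3 - 94*r^2 - 412*r - 66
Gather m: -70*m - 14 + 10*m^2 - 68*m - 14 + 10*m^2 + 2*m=20*m^2 - 136*m - 28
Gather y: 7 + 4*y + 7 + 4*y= 8*y + 14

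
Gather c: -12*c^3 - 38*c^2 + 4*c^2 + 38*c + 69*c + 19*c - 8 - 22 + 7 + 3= -12*c^3 - 34*c^2 + 126*c - 20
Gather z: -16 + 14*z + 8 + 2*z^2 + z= 2*z^2 + 15*z - 8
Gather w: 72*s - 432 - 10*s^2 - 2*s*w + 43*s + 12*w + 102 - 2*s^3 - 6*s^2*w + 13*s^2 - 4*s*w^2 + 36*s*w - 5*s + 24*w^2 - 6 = -2*s^3 + 3*s^2 + 110*s + w^2*(24 - 4*s) + w*(-6*s^2 + 34*s + 12) - 336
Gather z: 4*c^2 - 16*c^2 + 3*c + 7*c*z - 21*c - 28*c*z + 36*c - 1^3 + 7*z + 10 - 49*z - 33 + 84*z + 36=-12*c^2 + 18*c + z*(42 - 21*c) + 12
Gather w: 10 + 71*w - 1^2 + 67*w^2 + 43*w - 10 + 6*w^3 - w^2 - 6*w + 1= 6*w^3 + 66*w^2 + 108*w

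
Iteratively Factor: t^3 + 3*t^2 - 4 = (t - 1)*(t^2 + 4*t + 4) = (t - 1)*(t + 2)*(t + 2)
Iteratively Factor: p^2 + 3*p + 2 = (p + 1)*(p + 2)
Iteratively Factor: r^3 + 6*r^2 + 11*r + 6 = (r + 3)*(r^2 + 3*r + 2) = (r + 1)*(r + 3)*(r + 2)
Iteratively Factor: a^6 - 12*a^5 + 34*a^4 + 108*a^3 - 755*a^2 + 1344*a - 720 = (a - 3)*(a^5 - 9*a^4 + 7*a^3 + 129*a^2 - 368*a + 240) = (a - 5)*(a - 3)*(a^4 - 4*a^3 - 13*a^2 + 64*a - 48) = (a - 5)*(a - 3)^2*(a^3 - a^2 - 16*a + 16) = (a - 5)*(a - 4)*(a - 3)^2*(a^2 + 3*a - 4) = (a - 5)*(a - 4)*(a - 3)^2*(a - 1)*(a + 4)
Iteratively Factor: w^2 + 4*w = (w)*(w + 4)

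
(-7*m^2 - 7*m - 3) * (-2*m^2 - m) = 14*m^4 + 21*m^3 + 13*m^2 + 3*m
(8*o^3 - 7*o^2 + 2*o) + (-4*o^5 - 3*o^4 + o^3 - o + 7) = -4*o^5 - 3*o^4 + 9*o^3 - 7*o^2 + o + 7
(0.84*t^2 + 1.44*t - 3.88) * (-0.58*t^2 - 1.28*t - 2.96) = -0.4872*t^4 - 1.9104*t^3 - 2.0792*t^2 + 0.704000000000001*t + 11.4848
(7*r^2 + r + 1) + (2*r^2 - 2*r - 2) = 9*r^2 - r - 1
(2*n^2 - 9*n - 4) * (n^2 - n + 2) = 2*n^4 - 11*n^3 + 9*n^2 - 14*n - 8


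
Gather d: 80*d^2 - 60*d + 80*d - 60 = 80*d^2 + 20*d - 60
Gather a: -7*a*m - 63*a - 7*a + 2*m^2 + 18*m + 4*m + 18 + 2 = a*(-7*m - 70) + 2*m^2 + 22*m + 20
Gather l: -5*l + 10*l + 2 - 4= 5*l - 2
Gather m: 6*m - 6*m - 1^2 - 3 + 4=0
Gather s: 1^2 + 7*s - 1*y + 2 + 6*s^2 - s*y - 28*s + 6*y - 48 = 6*s^2 + s*(-y - 21) + 5*y - 45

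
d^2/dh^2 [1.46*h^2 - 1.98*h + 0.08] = 2.92000000000000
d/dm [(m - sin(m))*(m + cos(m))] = -sqrt(2)*m*sin(m + pi/4) + 2*m - cos(2*m) + sqrt(2)*cos(m + pi/4)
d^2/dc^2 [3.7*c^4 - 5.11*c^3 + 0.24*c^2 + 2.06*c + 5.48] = 44.4*c^2 - 30.66*c + 0.48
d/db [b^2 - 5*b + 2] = 2*b - 5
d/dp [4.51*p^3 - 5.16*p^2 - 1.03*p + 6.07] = 13.53*p^2 - 10.32*p - 1.03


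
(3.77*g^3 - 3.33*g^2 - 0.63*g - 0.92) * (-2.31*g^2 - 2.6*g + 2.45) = -8.7087*g^5 - 2.1097*g^4 + 19.3498*g^3 - 4.3953*g^2 + 0.8485*g - 2.254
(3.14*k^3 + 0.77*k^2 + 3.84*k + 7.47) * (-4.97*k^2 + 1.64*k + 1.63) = -15.6058*k^5 + 1.3227*k^4 - 12.7038*k^3 - 29.5732*k^2 + 18.51*k + 12.1761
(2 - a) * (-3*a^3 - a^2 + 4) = 3*a^4 - 5*a^3 - 2*a^2 - 4*a + 8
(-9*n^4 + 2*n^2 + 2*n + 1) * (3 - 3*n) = 27*n^5 - 27*n^4 - 6*n^3 + 3*n + 3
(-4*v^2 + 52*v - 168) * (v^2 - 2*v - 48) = -4*v^4 + 60*v^3 - 80*v^2 - 2160*v + 8064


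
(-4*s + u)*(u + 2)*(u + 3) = -4*s*u^2 - 20*s*u - 24*s + u^3 + 5*u^2 + 6*u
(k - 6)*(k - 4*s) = k^2 - 4*k*s - 6*k + 24*s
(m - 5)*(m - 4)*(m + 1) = m^3 - 8*m^2 + 11*m + 20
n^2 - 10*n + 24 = (n - 6)*(n - 4)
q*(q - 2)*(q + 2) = q^3 - 4*q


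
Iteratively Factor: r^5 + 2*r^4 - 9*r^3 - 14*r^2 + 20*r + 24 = (r - 2)*(r^4 + 4*r^3 - r^2 - 16*r - 12) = (r - 2)*(r + 1)*(r^3 + 3*r^2 - 4*r - 12) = (r - 2)*(r + 1)*(r + 3)*(r^2 - 4) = (r - 2)*(r + 1)*(r + 2)*(r + 3)*(r - 2)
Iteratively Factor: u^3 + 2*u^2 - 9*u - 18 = (u + 2)*(u^2 - 9) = (u + 2)*(u + 3)*(u - 3)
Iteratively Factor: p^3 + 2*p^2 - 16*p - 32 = (p - 4)*(p^2 + 6*p + 8) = (p - 4)*(p + 2)*(p + 4)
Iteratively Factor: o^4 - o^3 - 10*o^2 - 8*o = (o - 4)*(o^3 + 3*o^2 + 2*o) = (o - 4)*(o + 2)*(o^2 + o) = (o - 4)*(o + 1)*(o + 2)*(o)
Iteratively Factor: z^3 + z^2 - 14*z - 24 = (z - 4)*(z^2 + 5*z + 6) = (z - 4)*(z + 3)*(z + 2)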